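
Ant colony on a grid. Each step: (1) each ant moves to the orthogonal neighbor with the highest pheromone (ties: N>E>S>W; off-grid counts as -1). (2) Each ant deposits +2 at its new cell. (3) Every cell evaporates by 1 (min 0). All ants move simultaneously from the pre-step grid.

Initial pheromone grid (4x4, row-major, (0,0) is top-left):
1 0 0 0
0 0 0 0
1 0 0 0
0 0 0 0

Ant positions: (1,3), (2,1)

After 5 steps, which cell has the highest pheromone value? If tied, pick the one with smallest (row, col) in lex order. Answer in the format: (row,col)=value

Answer: (2,0)=2

Derivation:
Step 1: ant0:(1,3)->N->(0,3) | ant1:(2,1)->W->(2,0)
  grid max=2 at (2,0)
Step 2: ant0:(0,3)->S->(1,3) | ant1:(2,0)->N->(1,0)
  grid max=1 at (1,0)
Step 3: ant0:(1,3)->N->(0,3) | ant1:(1,0)->S->(2,0)
  grid max=2 at (2,0)
Step 4: ant0:(0,3)->S->(1,3) | ant1:(2,0)->N->(1,0)
  grid max=1 at (1,0)
Step 5: ant0:(1,3)->N->(0,3) | ant1:(1,0)->S->(2,0)
  grid max=2 at (2,0)
Final grid:
  0 0 0 1
  0 0 0 0
  2 0 0 0
  0 0 0 0
Max pheromone 2 at (2,0)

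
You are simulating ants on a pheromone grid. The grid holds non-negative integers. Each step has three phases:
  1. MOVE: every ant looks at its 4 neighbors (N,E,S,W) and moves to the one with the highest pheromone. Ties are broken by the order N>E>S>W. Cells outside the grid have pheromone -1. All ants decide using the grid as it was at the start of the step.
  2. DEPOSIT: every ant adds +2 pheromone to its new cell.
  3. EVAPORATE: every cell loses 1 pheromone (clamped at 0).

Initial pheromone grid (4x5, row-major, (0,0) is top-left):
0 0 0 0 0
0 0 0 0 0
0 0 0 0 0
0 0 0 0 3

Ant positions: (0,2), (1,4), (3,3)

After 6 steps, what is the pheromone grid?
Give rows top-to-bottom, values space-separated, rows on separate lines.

After step 1: ants at (0,3),(0,4),(3,4)
  0 0 0 1 1
  0 0 0 0 0
  0 0 0 0 0
  0 0 0 0 4
After step 2: ants at (0,4),(0,3),(2,4)
  0 0 0 2 2
  0 0 0 0 0
  0 0 0 0 1
  0 0 0 0 3
After step 3: ants at (0,3),(0,4),(3,4)
  0 0 0 3 3
  0 0 0 0 0
  0 0 0 0 0
  0 0 0 0 4
After step 4: ants at (0,4),(0,3),(2,4)
  0 0 0 4 4
  0 0 0 0 0
  0 0 0 0 1
  0 0 0 0 3
After step 5: ants at (0,3),(0,4),(3,4)
  0 0 0 5 5
  0 0 0 0 0
  0 0 0 0 0
  0 0 0 0 4
After step 6: ants at (0,4),(0,3),(2,4)
  0 0 0 6 6
  0 0 0 0 0
  0 0 0 0 1
  0 0 0 0 3

0 0 0 6 6
0 0 0 0 0
0 0 0 0 1
0 0 0 0 3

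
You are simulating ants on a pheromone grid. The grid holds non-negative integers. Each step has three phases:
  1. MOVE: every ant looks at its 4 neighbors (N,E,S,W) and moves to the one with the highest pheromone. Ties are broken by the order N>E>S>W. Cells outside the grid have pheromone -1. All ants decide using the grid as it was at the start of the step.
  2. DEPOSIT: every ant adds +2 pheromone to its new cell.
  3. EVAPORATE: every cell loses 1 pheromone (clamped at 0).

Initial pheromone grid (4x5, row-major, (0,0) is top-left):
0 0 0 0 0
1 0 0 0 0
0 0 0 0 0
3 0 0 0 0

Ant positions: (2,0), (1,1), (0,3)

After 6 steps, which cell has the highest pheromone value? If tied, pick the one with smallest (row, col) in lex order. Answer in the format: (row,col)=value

Answer: (3,0)=3

Derivation:
Step 1: ant0:(2,0)->S->(3,0) | ant1:(1,1)->W->(1,0) | ant2:(0,3)->E->(0,4)
  grid max=4 at (3,0)
Step 2: ant0:(3,0)->N->(2,0) | ant1:(1,0)->N->(0,0) | ant2:(0,4)->S->(1,4)
  grid max=3 at (3,0)
Step 3: ant0:(2,0)->S->(3,0) | ant1:(0,0)->S->(1,0) | ant2:(1,4)->N->(0,4)
  grid max=4 at (3,0)
Step 4: ant0:(3,0)->N->(2,0) | ant1:(1,0)->N->(0,0) | ant2:(0,4)->S->(1,4)
  grid max=3 at (3,0)
Step 5: ant0:(2,0)->S->(3,0) | ant1:(0,0)->S->(1,0) | ant2:(1,4)->N->(0,4)
  grid max=4 at (3,0)
Step 6: ant0:(3,0)->N->(2,0) | ant1:(1,0)->N->(0,0) | ant2:(0,4)->S->(1,4)
  grid max=3 at (3,0)
Final grid:
  1 0 0 0 0
  1 0 0 0 1
  1 0 0 0 0
  3 0 0 0 0
Max pheromone 3 at (3,0)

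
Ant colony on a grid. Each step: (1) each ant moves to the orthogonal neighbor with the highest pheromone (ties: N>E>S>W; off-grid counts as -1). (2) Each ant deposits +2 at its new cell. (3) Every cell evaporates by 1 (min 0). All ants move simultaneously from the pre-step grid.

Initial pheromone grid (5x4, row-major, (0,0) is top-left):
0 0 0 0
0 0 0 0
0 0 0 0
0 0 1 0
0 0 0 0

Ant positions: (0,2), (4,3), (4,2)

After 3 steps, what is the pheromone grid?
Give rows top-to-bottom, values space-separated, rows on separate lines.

After step 1: ants at (0,3),(3,3),(3,2)
  0 0 0 1
  0 0 0 0
  0 0 0 0
  0 0 2 1
  0 0 0 0
After step 2: ants at (1,3),(3,2),(3,3)
  0 0 0 0
  0 0 0 1
  0 0 0 0
  0 0 3 2
  0 0 0 0
After step 3: ants at (0,3),(3,3),(3,2)
  0 0 0 1
  0 0 0 0
  0 0 0 0
  0 0 4 3
  0 0 0 0

0 0 0 1
0 0 0 0
0 0 0 0
0 0 4 3
0 0 0 0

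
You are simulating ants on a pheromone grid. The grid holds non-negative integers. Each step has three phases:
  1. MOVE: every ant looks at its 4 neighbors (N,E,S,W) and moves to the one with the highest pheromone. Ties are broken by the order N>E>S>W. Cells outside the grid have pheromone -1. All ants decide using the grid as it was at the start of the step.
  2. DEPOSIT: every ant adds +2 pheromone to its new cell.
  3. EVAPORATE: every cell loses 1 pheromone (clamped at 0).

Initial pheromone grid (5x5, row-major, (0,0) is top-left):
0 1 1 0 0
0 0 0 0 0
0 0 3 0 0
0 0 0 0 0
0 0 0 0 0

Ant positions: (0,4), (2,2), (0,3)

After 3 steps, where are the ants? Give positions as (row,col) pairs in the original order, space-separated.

Step 1: ant0:(0,4)->S->(1,4) | ant1:(2,2)->N->(1,2) | ant2:(0,3)->W->(0,2)
  grid max=2 at (0,2)
Step 2: ant0:(1,4)->N->(0,4) | ant1:(1,2)->N->(0,2) | ant2:(0,2)->S->(1,2)
  grid max=3 at (0,2)
Step 3: ant0:(0,4)->S->(1,4) | ant1:(0,2)->S->(1,2) | ant2:(1,2)->N->(0,2)
  grid max=4 at (0,2)

(1,4) (1,2) (0,2)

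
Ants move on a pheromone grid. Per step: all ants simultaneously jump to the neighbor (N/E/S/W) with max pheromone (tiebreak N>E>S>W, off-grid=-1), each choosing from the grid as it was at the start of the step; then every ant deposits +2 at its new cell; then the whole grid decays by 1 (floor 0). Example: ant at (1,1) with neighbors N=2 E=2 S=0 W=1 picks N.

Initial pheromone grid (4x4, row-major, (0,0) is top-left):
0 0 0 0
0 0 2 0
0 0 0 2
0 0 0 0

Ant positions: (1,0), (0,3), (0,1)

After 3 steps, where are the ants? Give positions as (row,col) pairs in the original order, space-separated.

Step 1: ant0:(1,0)->N->(0,0) | ant1:(0,3)->S->(1,3) | ant2:(0,1)->E->(0,2)
  grid max=1 at (0,0)
Step 2: ant0:(0,0)->E->(0,1) | ant1:(1,3)->S->(2,3) | ant2:(0,2)->S->(1,2)
  grid max=2 at (1,2)
Step 3: ant0:(0,1)->E->(0,2) | ant1:(2,3)->N->(1,3) | ant2:(1,2)->N->(0,2)
  grid max=3 at (0,2)

(0,2) (1,3) (0,2)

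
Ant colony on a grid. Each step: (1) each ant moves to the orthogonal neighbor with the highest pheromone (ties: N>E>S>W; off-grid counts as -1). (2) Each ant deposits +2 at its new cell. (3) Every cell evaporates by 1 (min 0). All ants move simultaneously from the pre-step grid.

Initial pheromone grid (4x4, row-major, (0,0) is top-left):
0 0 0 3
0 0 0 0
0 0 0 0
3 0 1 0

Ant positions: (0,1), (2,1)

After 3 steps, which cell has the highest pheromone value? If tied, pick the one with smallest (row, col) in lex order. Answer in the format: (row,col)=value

Step 1: ant0:(0,1)->E->(0,2) | ant1:(2,1)->N->(1,1)
  grid max=2 at (0,3)
Step 2: ant0:(0,2)->E->(0,3) | ant1:(1,1)->N->(0,1)
  grid max=3 at (0,3)
Step 3: ant0:(0,3)->S->(1,3) | ant1:(0,1)->E->(0,2)
  grid max=2 at (0,3)
Final grid:
  0 0 1 2
  0 0 0 1
  0 0 0 0
  0 0 0 0
Max pheromone 2 at (0,3)

Answer: (0,3)=2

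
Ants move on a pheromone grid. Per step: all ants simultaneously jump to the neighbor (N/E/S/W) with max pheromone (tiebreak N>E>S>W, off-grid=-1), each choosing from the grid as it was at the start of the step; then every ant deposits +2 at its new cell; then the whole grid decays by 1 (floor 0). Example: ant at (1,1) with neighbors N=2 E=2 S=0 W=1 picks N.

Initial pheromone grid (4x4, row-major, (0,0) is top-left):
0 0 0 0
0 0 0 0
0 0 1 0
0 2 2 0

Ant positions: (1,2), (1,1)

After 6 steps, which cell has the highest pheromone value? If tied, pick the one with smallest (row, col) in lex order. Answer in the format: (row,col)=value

Step 1: ant0:(1,2)->S->(2,2) | ant1:(1,1)->N->(0,1)
  grid max=2 at (2,2)
Step 2: ant0:(2,2)->S->(3,2) | ant1:(0,1)->E->(0,2)
  grid max=2 at (3,2)
Step 3: ant0:(3,2)->N->(2,2) | ant1:(0,2)->E->(0,3)
  grid max=2 at (2,2)
Step 4: ant0:(2,2)->S->(3,2) | ant1:(0,3)->S->(1,3)
  grid max=2 at (3,2)
Step 5: ant0:(3,2)->N->(2,2) | ant1:(1,3)->N->(0,3)
  grid max=2 at (2,2)
Step 6: ant0:(2,2)->S->(3,2) | ant1:(0,3)->S->(1,3)
  grid max=2 at (3,2)
Final grid:
  0 0 0 0
  0 0 0 1
  0 0 1 0
  0 0 2 0
Max pheromone 2 at (3,2)

Answer: (3,2)=2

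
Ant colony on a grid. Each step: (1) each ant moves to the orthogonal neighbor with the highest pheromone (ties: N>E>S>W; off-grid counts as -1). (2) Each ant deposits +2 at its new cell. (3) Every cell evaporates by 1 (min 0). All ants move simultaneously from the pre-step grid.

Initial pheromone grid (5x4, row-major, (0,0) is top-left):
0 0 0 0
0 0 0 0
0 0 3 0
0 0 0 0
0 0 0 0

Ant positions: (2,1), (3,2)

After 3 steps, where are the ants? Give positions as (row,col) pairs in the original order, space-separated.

Step 1: ant0:(2,1)->E->(2,2) | ant1:(3,2)->N->(2,2)
  grid max=6 at (2,2)
Step 2: ant0:(2,2)->N->(1,2) | ant1:(2,2)->N->(1,2)
  grid max=5 at (2,2)
Step 3: ant0:(1,2)->S->(2,2) | ant1:(1,2)->S->(2,2)
  grid max=8 at (2,2)

(2,2) (2,2)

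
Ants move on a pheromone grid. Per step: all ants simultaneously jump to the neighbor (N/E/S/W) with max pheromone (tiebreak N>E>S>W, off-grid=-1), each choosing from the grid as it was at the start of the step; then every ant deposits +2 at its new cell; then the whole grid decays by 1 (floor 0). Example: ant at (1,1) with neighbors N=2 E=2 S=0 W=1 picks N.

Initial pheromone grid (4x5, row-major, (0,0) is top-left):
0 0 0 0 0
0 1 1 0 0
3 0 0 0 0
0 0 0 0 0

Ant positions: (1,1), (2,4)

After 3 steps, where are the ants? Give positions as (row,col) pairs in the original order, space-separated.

Step 1: ant0:(1,1)->E->(1,2) | ant1:(2,4)->N->(1,4)
  grid max=2 at (1,2)
Step 2: ant0:(1,2)->N->(0,2) | ant1:(1,4)->N->(0,4)
  grid max=1 at (0,2)
Step 3: ant0:(0,2)->S->(1,2) | ant1:(0,4)->S->(1,4)
  grid max=2 at (1,2)

(1,2) (1,4)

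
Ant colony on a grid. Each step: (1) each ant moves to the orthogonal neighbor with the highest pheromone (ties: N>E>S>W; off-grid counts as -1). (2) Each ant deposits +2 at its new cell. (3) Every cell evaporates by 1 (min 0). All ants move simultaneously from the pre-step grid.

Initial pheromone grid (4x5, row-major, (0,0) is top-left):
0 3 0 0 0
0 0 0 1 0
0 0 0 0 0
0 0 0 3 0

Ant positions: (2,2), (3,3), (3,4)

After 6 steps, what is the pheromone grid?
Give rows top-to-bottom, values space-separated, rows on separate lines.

After step 1: ants at (1,2),(2,3),(3,3)
  0 2 0 0 0
  0 0 1 0 0
  0 0 0 1 0
  0 0 0 4 0
After step 2: ants at (0,2),(3,3),(2,3)
  0 1 1 0 0
  0 0 0 0 0
  0 0 0 2 0
  0 0 0 5 0
After step 3: ants at (0,1),(2,3),(3,3)
  0 2 0 0 0
  0 0 0 0 0
  0 0 0 3 0
  0 0 0 6 0
After step 4: ants at (0,2),(3,3),(2,3)
  0 1 1 0 0
  0 0 0 0 0
  0 0 0 4 0
  0 0 0 7 0
After step 5: ants at (0,1),(2,3),(3,3)
  0 2 0 0 0
  0 0 0 0 0
  0 0 0 5 0
  0 0 0 8 0
After step 6: ants at (0,2),(3,3),(2,3)
  0 1 1 0 0
  0 0 0 0 0
  0 0 0 6 0
  0 0 0 9 0

0 1 1 0 0
0 0 0 0 0
0 0 0 6 0
0 0 0 9 0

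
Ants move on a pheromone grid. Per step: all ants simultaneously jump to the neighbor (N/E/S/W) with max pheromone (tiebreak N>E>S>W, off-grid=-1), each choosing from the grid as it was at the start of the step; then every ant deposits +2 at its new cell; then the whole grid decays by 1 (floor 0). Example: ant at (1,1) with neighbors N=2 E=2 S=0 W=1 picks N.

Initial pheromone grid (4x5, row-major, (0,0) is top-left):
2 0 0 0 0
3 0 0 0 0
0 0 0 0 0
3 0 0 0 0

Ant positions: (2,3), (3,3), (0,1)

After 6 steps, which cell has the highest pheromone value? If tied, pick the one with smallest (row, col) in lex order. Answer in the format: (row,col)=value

Step 1: ant0:(2,3)->N->(1,3) | ant1:(3,3)->N->(2,3) | ant2:(0,1)->W->(0,0)
  grid max=3 at (0,0)
Step 2: ant0:(1,3)->S->(2,3) | ant1:(2,3)->N->(1,3) | ant2:(0,0)->S->(1,0)
  grid max=3 at (1,0)
Step 3: ant0:(2,3)->N->(1,3) | ant1:(1,3)->S->(2,3) | ant2:(1,0)->N->(0,0)
  grid max=3 at (0,0)
Step 4: ant0:(1,3)->S->(2,3) | ant1:(2,3)->N->(1,3) | ant2:(0,0)->S->(1,0)
  grid max=4 at (1,3)
Step 5: ant0:(2,3)->N->(1,3) | ant1:(1,3)->S->(2,3) | ant2:(1,0)->N->(0,0)
  grid max=5 at (1,3)
Step 6: ant0:(1,3)->S->(2,3) | ant1:(2,3)->N->(1,3) | ant2:(0,0)->S->(1,0)
  grid max=6 at (1,3)
Final grid:
  2 0 0 0 0
  3 0 0 6 0
  0 0 0 6 0
  0 0 0 0 0
Max pheromone 6 at (1,3)

Answer: (1,3)=6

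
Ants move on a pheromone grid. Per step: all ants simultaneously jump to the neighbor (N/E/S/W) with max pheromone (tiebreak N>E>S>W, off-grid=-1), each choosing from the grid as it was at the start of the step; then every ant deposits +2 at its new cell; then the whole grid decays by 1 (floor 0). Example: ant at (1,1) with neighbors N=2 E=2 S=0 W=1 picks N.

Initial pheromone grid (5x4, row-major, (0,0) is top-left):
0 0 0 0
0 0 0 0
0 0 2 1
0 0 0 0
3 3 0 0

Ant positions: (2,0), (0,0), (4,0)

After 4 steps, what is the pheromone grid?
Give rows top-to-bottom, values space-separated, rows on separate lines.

After step 1: ants at (1,0),(0,1),(4,1)
  0 1 0 0
  1 0 0 0
  0 0 1 0
  0 0 0 0
  2 4 0 0
After step 2: ants at (0,0),(0,2),(4,0)
  1 0 1 0
  0 0 0 0
  0 0 0 0
  0 0 0 0
  3 3 0 0
After step 3: ants at (0,1),(0,3),(4,1)
  0 1 0 1
  0 0 0 0
  0 0 0 0
  0 0 0 0
  2 4 0 0
After step 4: ants at (0,2),(1,3),(4,0)
  0 0 1 0
  0 0 0 1
  0 0 0 0
  0 0 0 0
  3 3 0 0

0 0 1 0
0 0 0 1
0 0 0 0
0 0 0 0
3 3 0 0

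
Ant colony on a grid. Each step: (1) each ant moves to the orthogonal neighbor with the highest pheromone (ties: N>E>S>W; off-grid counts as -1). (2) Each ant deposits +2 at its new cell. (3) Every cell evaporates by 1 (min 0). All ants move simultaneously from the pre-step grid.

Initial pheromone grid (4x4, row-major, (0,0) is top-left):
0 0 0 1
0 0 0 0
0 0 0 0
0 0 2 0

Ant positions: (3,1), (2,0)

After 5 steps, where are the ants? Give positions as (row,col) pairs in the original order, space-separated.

Step 1: ant0:(3,1)->E->(3,2) | ant1:(2,0)->N->(1,0)
  grid max=3 at (3,2)
Step 2: ant0:(3,2)->N->(2,2) | ant1:(1,0)->N->(0,0)
  grid max=2 at (3,2)
Step 3: ant0:(2,2)->S->(3,2) | ant1:(0,0)->E->(0,1)
  grid max=3 at (3,2)
Step 4: ant0:(3,2)->N->(2,2) | ant1:(0,1)->E->(0,2)
  grid max=2 at (3,2)
Step 5: ant0:(2,2)->S->(3,2) | ant1:(0,2)->E->(0,3)
  grid max=3 at (3,2)

(3,2) (0,3)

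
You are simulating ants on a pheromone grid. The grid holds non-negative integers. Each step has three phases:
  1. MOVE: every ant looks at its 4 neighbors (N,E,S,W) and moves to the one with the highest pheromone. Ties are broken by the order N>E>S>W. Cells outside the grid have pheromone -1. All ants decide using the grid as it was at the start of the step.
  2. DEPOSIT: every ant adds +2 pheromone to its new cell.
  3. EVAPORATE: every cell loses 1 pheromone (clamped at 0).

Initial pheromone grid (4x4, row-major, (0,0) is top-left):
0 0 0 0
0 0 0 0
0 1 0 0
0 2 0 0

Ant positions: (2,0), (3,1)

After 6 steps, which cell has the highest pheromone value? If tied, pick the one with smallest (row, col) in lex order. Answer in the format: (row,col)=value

Answer: (3,1)=8

Derivation:
Step 1: ant0:(2,0)->E->(2,1) | ant1:(3,1)->N->(2,1)
  grid max=4 at (2,1)
Step 2: ant0:(2,1)->S->(3,1) | ant1:(2,1)->S->(3,1)
  grid max=4 at (3,1)
Step 3: ant0:(3,1)->N->(2,1) | ant1:(3,1)->N->(2,1)
  grid max=6 at (2,1)
Step 4: ant0:(2,1)->S->(3,1) | ant1:(2,1)->S->(3,1)
  grid max=6 at (3,1)
Step 5: ant0:(3,1)->N->(2,1) | ant1:(3,1)->N->(2,1)
  grid max=8 at (2,1)
Step 6: ant0:(2,1)->S->(3,1) | ant1:(2,1)->S->(3,1)
  grid max=8 at (3,1)
Final grid:
  0 0 0 0
  0 0 0 0
  0 7 0 0
  0 8 0 0
Max pheromone 8 at (3,1)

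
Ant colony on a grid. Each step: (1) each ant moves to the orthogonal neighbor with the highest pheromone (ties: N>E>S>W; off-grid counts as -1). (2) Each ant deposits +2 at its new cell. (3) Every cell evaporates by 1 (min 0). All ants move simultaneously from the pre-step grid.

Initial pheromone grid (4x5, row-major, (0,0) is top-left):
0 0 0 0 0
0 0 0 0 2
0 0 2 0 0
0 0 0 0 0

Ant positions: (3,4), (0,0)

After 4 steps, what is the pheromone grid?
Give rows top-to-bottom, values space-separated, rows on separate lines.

After step 1: ants at (2,4),(0,1)
  0 1 0 0 0
  0 0 0 0 1
  0 0 1 0 1
  0 0 0 0 0
After step 2: ants at (1,4),(0,2)
  0 0 1 0 0
  0 0 0 0 2
  0 0 0 0 0
  0 0 0 0 0
After step 3: ants at (0,4),(0,3)
  0 0 0 1 1
  0 0 0 0 1
  0 0 0 0 0
  0 0 0 0 0
After step 4: ants at (1,4),(0,4)
  0 0 0 0 2
  0 0 0 0 2
  0 0 0 0 0
  0 0 0 0 0

0 0 0 0 2
0 0 0 0 2
0 0 0 0 0
0 0 0 0 0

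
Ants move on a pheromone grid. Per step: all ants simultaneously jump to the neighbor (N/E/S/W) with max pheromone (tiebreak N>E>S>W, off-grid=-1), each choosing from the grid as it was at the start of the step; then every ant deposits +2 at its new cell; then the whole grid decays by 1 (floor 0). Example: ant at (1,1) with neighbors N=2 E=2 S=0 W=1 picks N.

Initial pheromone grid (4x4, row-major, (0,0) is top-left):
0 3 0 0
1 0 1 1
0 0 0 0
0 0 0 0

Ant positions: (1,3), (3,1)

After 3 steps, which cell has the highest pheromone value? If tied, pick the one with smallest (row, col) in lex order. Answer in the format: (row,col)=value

Step 1: ant0:(1,3)->W->(1,2) | ant1:(3,1)->N->(2,1)
  grid max=2 at (0,1)
Step 2: ant0:(1,2)->N->(0,2) | ant1:(2,1)->N->(1,1)
  grid max=1 at (0,1)
Step 3: ant0:(0,2)->S->(1,2) | ant1:(1,1)->N->(0,1)
  grid max=2 at (0,1)
Final grid:
  0 2 0 0
  0 0 2 0
  0 0 0 0
  0 0 0 0
Max pheromone 2 at (0,1)

Answer: (0,1)=2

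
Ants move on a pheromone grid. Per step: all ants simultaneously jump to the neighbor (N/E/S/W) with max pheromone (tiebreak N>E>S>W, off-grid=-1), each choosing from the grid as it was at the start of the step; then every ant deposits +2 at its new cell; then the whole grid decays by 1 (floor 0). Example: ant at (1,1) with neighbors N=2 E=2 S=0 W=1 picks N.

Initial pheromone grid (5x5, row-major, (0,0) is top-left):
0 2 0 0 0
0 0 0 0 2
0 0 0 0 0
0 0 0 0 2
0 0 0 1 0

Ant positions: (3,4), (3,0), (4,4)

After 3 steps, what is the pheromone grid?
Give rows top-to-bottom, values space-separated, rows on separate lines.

After step 1: ants at (2,4),(2,0),(3,4)
  0 1 0 0 0
  0 0 0 0 1
  1 0 0 0 1
  0 0 0 0 3
  0 0 0 0 0
After step 2: ants at (3,4),(1,0),(2,4)
  0 0 0 0 0
  1 0 0 0 0
  0 0 0 0 2
  0 0 0 0 4
  0 0 0 0 0
After step 3: ants at (2,4),(0,0),(3,4)
  1 0 0 0 0
  0 0 0 0 0
  0 0 0 0 3
  0 0 0 0 5
  0 0 0 0 0

1 0 0 0 0
0 0 0 0 0
0 0 0 0 3
0 0 0 0 5
0 0 0 0 0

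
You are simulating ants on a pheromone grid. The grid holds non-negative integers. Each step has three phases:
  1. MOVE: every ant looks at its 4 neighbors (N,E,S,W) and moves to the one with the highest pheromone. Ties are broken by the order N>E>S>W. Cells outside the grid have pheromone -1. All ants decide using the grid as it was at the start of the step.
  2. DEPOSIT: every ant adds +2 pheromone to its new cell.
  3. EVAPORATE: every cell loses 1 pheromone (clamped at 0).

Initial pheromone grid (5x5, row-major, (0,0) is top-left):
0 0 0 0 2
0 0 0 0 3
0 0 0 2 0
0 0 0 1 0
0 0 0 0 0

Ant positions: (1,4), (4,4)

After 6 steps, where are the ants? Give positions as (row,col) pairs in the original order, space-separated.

Step 1: ant0:(1,4)->N->(0,4) | ant1:(4,4)->N->(3,4)
  grid max=3 at (0,4)
Step 2: ant0:(0,4)->S->(1,4) | ant1:(3,4)->N->(2,4)
  grid max=3 at (1,4)
Step 3: ant0:(1,4)->N->(0,4) | ant1:(2,4)->N->(1,4)
  grid max=4 at (1,4)
Step 4: ant0:(0,4)->S->(1,4) | ant1:(1,4)->N->(0,4)
  grid max=5 at (1,4)
Step 5: ant0:(1,4)->N->(0,4) | ant1:(0,4)->S->(1,4)
  grid max=6 at (1,4)
Step 6: ant0:(0,4)->S->(1,4) | ant1:(1,4)->N->(0,4)
  grid max=7 at (1,4)

(1,4) (0,4)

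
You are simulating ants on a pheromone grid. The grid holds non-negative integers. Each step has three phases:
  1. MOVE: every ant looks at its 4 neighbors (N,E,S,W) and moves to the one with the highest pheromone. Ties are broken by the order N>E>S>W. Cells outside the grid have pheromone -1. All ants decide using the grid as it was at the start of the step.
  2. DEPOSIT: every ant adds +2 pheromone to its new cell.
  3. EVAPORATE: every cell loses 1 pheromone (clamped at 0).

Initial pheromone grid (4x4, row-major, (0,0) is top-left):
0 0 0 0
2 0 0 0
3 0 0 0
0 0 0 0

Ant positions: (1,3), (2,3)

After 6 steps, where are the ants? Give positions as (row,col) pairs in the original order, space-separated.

Step 1: ant0:(1,3)->N->(0,3) | ant1:(2,3)->N->(1,3)
  grid max=2 at (2,0)
Step 2: ant0:(0,3)->S->(1,3) | ant1:(1,3)->N->(0,3)
  grid max=2 at (0,3)
Step 3: ant0:(1,3)->N->(0,3) | ant1:(0,3)->S->(1,3)
  grid max=3 at (0,3)
Step 4: ant0:(0,3)->S->(1,3) | ant1:(1,3)->N->(0,3)
  grid max=4 at (0,3)
Step 5: ant0:(1,3)->N->(0,3) | ant1:(0,3)->S->(1,3)
  grid max=5 at (0,3)
Step 6: ant0:(0,3)->S->(1,3) | ant1:(1,3)->N->(0,3)
  grid max=6 at (0,3)

(1,3) (0,3)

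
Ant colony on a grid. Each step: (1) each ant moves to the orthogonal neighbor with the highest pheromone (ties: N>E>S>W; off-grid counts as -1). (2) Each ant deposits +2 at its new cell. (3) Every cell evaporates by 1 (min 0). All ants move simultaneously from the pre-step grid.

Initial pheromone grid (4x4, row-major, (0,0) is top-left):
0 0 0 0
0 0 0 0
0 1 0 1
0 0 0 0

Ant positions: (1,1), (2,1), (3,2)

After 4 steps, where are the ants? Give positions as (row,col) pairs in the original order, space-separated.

Step 1: ant0:(1,1)->S->(2,1) | ant1:(2,1)->N->(1,1) | ant2:(3,2)->N->(2,2)
  grid max=2 at (2,1)
Step 2: ant0:(2,1)->N->(1,1) | ant1:(1,1)->S->(2,1) | ant2:(2,2)->W->(2,1)
  grid max=5 at (2,1)
Step 3: ant0:(1,1)->S->(2,1) | ant1:(2,1)->N->(1,1) | ant2:(2,1)->N->(1,1)
  grid max=6 at (2,1)
Step 4: ant0:(2,1)->N->(1,1) | ant1:(1,1)->S->(2,1) | ant2:(1,1)->S->(2,1)
  grid max=9 at (2,1)

(1,1) (2,1) (2,1)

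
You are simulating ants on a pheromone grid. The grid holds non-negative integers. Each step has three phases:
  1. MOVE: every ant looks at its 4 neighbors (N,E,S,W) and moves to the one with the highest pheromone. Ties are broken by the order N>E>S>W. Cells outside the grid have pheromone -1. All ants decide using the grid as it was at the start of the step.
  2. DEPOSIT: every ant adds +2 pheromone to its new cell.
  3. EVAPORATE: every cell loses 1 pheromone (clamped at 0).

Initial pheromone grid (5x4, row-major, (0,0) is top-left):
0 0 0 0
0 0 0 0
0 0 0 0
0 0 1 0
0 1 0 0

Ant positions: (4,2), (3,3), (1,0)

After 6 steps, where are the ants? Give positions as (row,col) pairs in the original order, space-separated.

Step 1: ant0:(4,2)->N->(3,2) | ant1:(3,3)->W->(3,2) | ant2:(1,0)->N->(0,0)
  grid max=4 at (3,2)
Step 2: ant0:(3,2)->N->(2,2) | ant1:(3,2)->N->(2,2) | ant2:(0,0)->E->(0,1)
  grid max=3 at (2,2)
Step 3: ant0:(2,2)->S->(3,2) | ant1:(2,2)->S->(3,2) | ant2:(0,1)->E->(0,2)
  grid max=6 at (3,2)
Step 4: ant0:(3,2)->N->(2,2) | ant1:(3,2)->N->(2,2) | ant2:(0,2)->E->(0,3)
  grid max=5 at (2,2)
Step 5: ant0:(2,2)->S->(3,2) | ant1:(2,2)->S->(3,2) | ant2:(0,3)->S->(1,3)
  grid max=8 at (3,2)
Step 6: ant0:(3,2)->N->(2,2) | ant1:(3,2)->N->(2,2) | ant2:(1,3)->N->(0,3)
  grid max=7 at (2,2)

(2,2) (2,2) (0,3)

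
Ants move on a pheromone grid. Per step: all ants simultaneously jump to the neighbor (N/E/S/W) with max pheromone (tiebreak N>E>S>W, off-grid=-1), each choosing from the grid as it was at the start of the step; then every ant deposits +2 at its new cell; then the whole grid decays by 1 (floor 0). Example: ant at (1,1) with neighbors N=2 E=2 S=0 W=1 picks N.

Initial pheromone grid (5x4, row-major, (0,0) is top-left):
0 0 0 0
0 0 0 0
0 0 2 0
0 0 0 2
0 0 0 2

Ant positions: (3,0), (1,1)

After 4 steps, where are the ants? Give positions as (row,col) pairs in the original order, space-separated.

Step 1: ant0:(3,0)->N->(2,0) | ant1:(1,1)->N->(0,1)
  grid max=1 at (0,1)
Step 2: ant0:(2,0)->N->(1,0) | ant1:(0,1)->E->(0,2)
  grid max=1 at (0,2)
Step 3: ant0:(1,0)->N->(0,0) | ant1:(0,2)->E->(0,3)
  grid max=1 at (0,0)
Step 4: ant0:(0,0)->E->(0,1) | ant1:(0,3)->S->(1,3)
  grid max=1 at (0,1)

(0,1) (1,3)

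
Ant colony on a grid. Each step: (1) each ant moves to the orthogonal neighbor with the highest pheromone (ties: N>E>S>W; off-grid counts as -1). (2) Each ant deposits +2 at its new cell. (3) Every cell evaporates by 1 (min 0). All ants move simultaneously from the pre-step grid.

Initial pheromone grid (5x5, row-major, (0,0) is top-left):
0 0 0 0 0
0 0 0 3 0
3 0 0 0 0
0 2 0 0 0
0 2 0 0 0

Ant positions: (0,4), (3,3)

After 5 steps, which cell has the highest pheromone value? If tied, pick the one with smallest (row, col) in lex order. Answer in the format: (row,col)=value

Step 1: ant0:(0,4)->S->(1,4) | ant1:(3,3)->N->(2,3)
  grid max=2 at (1,3)
Step 2: ant0:(1,4)->W->(1,3) | ant1:(2,3)->N->(1,3)
  grid max=5 at (1,3)
Step 3: ant0:(1,3)->N->(0,3) | ant1:(1,3)->N->(0,3)
  grid max=4 at (1,3)
Step 4: ant0:(0,3)->S->(1,3) | ant1:(0,3)->S->(1,3)
  grid max=7 at (1,3)
Step 5: ant0:(1,3)->N->(0,3) | ant1:(1,3)->N->(0,3)
  grid max=6 at (1,3)
Final grid:
  0 0 0 5 0
  0 0 0 6 0
  0 0 0 0 0
  0 0 0 0 0
  0 0 0 0 0
Max pheromone 6 at (1,3)

Answer: (1,3)=6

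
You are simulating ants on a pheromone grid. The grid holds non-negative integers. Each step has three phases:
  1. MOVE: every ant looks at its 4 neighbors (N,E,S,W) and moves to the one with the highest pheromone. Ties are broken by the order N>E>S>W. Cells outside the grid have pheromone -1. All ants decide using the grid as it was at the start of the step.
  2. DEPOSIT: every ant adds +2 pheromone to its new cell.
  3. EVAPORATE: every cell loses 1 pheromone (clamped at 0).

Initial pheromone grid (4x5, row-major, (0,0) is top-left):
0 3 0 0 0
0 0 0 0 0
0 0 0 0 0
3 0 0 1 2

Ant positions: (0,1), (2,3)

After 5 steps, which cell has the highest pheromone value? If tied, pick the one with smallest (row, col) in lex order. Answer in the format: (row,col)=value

Step 1: ant0:(0,1)->E->(0,2) | ant1:(2,3)->S->(3,3)
  grid max=2 at (0,1)
Step 2: ant0:(0,2)->W->(0,1) | ant1:(3,3)->E->(3,4)
  grid max=3 at (0,1)
Step 3: ant0:(0,1)->E->(0,2) | ant1:(3,4)->W->(3,3)
  grid max=2 at (0,1)
Step 4: ant0:(0,2)->W->(0,1) | ant1:(3,3)->E->(3,4)
  grid max=3 at (0,1)
Step 5: ant0:(0,1)->E->(0,2) | ant1:(3,4)->W->(3,3)
  grid max=2 at (0,1)
Final grid:
  0 2 1 0 0
  0 0 0 0 0
  0 0 0 0 0
  0 0 0 2 1
Max pheromone 2 at (0,1)

Answer: (0,1)=2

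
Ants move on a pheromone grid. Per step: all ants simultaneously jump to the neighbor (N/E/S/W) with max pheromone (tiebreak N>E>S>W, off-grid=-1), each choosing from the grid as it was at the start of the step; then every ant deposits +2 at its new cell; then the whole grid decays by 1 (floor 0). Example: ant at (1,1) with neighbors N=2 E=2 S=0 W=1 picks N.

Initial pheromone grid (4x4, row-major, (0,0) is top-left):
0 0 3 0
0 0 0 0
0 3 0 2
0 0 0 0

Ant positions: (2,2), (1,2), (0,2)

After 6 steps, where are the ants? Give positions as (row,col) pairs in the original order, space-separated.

Step 1: ant0:(2,2)->W->(2,1) | ant1:(1,2)->N->(0,2) | ant2:(0,2)->E->(0,3)
  grid max=4 at (0,2)
Step 2: ant0:(2,1)->N->(1,1) | ant1:(0,2)->E->(0,3) | ant2:(0,3)->W->(0,2)
  grid max=5 at (0,2)
Step 3: ant0:(1,1)->S->(2,1) | ant1:(0,3)->W->(0,2) | ant2:(0,2)->E->(0,3)
  grid max=6 at (0,2)
Step 4: ant0:(2,1)->N->(1,1) | ant1:(0,2)->E->(0,3) | ant2:(0,3)->W->(0,2)
  grid max=7 at (0,2)
Step 5: ant0:(1,1)->S->(2,1) | ant1:(0,3)->W->(0,2) | ant2:(0,2)->E->(0,3)
  grid max=8 at (0,2)
Step 6: ant0:(2,1)->N->(1,1) | ant1:(0,2)->E->(0,3) | ant2:(0,3)->W->(0,2)
  grid max=9 at (0,2)

(1,1) (0,3) (0,2)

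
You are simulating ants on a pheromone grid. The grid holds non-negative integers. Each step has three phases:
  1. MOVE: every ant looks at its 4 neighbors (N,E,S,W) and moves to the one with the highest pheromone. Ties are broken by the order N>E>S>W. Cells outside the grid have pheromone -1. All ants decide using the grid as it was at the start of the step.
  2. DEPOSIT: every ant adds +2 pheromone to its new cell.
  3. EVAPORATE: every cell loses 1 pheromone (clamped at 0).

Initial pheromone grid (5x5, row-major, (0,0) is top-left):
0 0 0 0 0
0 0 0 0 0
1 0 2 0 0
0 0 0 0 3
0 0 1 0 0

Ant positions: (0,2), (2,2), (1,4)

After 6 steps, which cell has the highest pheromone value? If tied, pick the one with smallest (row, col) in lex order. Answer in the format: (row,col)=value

Answer: (0,3)=6

Derivation:
Step 1: ant0:(0,2)->E->(0,3) | ant1:(2,2)->N->(1,2) | ant2:(1,4)->N->(0,4)
  grid max=2 at (3,4)
Step 2: ant0:(0,3)->E->(0,4) | ant1:(1,2)->S->(2,2) | ant2:(0,4)->W->(0,3)
  grid max=2 at (0,3)
Step 3: ant0:(0,4)->W->(0,3) | ant1:(2,2)->N->(1,2) | ant2:(0,3)->E->(0,4)
  grid max=3 at (0,3)
Step 4: ant0:(0,3)->E->(0,4) | ant1:(1,2)->S->(2,2) | ant2:(0,4)->W->(0,3)
  grid max=4 at (0,3)
Step 5: ant0:(0,4)->W->(0,3) | ant1:(2,2)->N->(1,2) | ant2:(0,3)->E->(0,4)
  grid max=5 at (0,3)
Step 6: ant0:(0,3)->E->(0,4) | ant1:(1,2)->S->(2,2) | ant2:(0,4)->W->(0,3)
  grid max=6 at (0,3)
Final grid:
  0 0 0 6 6
  0 0 0 0 0
  0 0 2 0 0
  0 0 0 0 0
  0 0 0 0 0
Max pheromone 6 at (0,3)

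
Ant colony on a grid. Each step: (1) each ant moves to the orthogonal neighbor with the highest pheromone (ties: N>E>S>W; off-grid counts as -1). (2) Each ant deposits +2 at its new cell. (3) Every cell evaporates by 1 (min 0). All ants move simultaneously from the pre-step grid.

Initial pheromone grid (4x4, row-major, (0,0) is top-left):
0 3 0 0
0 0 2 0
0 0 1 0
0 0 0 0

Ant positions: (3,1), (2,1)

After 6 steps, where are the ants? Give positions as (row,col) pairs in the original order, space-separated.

Step 1: ant0:(3,1)->N->(2,1) | ant1:(2,1)->E->(2,2)
  grid max=2 at (0,1)
Step 2: ant0:(2,1)->E->(2,2) | ant1:(2,2)->N->(1,2)
  grid max=3 at (2,2)
Step 3: ant0:(2,2)->N->(1,2) | ant1:(1,2)->S->(2,2)
  grid max=4 at (2,2)
Step 4: ant0:(1,2)->S->(2,2) | ant1:(2,2)->N->(1,2)
  grid max=5 at (2,2)
Step 5: ant0:(2,2)->N->(1,2) | ant1:(1,2)->S->(2,2)
  grid max=6 at (2,2)
Step 6: ant0:(1,2)->S->(2,2) | ant1:(2,2)->N->(1,2)
  grid max=7 at (2,2)

(2,2) (1,2)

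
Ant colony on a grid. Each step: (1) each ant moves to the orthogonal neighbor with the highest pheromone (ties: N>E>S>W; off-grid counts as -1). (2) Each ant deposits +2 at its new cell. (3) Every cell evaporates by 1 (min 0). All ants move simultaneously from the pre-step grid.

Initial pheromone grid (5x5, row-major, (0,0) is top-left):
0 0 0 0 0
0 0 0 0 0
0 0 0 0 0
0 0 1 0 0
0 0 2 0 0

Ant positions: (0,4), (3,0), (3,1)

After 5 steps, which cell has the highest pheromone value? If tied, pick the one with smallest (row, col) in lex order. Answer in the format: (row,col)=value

Step 1: ant0:(0,4)->S->(1,4) | ant1:(3,0)->N->(2,0) | ant2:(3,1)->E->(3,2)
  grid max=2 at (3,2)
Step 2: ant0:(1,4)->N->(0,4) | ant1:(2,0)->N->(1,0) | ant2:(3,2)->S->(4,2)
  grid max=2 at (4,2)
Step 3: ant0:(0,4)->S->(1,4) | ant1:(1,0)->N->(0,0) | ant2:(4,2)->N->(3,2)
  grid max=2 at (3,2)
Step 4: ant0:(1,4)->N->(0,4) | ant1:(0,0)->E->(0,1) | ant2:(3,2)->S->(4,2)
  grid max=2 at (4,2)
Step 5: ant0:(0,4)->S->(1,4) | ant1:(0,1)->E->(0,2) | ant2:(4,2)->N->(3,2)
  grid max=2 at (3,2)
Final grid:
  0 0 1 0 0
  0 0 0 0 1
  0 0 0 0 0
  0 0 2 0 0
  0 0 1 0 0
Max pheromone 2 at (3,2)

Answer: (3,2)=2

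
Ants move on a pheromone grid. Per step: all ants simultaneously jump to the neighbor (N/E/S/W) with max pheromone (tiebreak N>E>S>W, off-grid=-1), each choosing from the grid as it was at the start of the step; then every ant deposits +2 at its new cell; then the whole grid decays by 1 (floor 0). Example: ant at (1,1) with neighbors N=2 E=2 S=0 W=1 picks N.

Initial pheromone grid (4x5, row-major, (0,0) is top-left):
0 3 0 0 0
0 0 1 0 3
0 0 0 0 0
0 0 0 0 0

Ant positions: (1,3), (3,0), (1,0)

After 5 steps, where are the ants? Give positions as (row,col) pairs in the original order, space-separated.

Step 1: ant0:(1,3)->E->(1,4) | ant1:(3,0)->N->(2,0) | ant2:(1,0)->N->(0,0)
  grid max=4 at (1,4)
Step 2: ant0:(1,4)->N->(0,4) | ant1:(2,0)->N->(1,0) | ant2:(0,0)->E->(0,1)
  grid max=3 at (0,1)
Step 3: ant0:(0,4)->S->(1,4) | ant1:(1,0)->N->(0,0) | ant2:(0,1)->E->(0,2)
  grid max=4 at (1,4)
Step 4: ant0:(1,4)->N->(0,4) | ant1:(0,0)->E->(0,1) | ant2:(0,2)->W->(0,1)
  grid max=5 at (0,1)
Step 5: ant0:(0,4)->S->(1,4) | ant1:(0,1)->E->(0,2) | ant2:(0,1)->E->(0,2)
  grid max=4 at (0,1)

(1,4) (0,2) (0,2)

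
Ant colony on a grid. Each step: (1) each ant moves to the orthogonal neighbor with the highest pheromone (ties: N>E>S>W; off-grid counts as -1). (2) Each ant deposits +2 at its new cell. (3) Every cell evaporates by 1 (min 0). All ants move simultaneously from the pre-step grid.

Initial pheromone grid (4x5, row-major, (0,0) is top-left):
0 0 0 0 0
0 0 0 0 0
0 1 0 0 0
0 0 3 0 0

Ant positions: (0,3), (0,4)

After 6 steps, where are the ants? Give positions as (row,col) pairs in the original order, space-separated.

Step 1: ant0:(0,3)->E->(0,4) | ant1:(0,4)->S->(1,4)
  grid max=2 at (3,2)
Step 2: ant0:(0,4)->S->(1,4) | ant1:(1,4)->N->(0,4)
  grid max=2 at (0,4)
Step 3: ant0:(1,4)->N->(0,4) | ant1:(0,4)->S->(1,4)
  grid max=3 at (0,4)
Step 4: ant0:(0,4)->S->(1,4) | ant1:(1,4)->N->(0,4)
  grid max=4 at (0,4)
Step 5: ant0:(1,4)->N->(0,4) | ant1:(0,4)->S->(1,4)
  grid max=5 at (0,4)
Step 6: ant0:(0,4)->S->(1,4) | ant1:(1,4)->N->(0,4)
  grid max=6 at (0,4)

(1,4) (0,4)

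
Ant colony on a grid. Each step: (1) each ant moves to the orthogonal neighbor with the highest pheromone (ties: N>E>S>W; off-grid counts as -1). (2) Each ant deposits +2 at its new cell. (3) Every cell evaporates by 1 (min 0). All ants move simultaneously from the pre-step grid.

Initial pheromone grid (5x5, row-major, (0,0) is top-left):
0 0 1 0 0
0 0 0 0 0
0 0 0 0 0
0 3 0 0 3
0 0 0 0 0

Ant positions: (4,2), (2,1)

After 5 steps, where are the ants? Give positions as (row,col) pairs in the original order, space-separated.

Step 1: ant0:(4,2)->N->(3,2) | ant1:(2,1)->S->(3,1)
  grid max=4 at (3,1)
Step 2: ant0:(3,2)->W->(3,1) | ant1:(3,1)->E->(3,2)
  grid max=5 at (3,1)
Step 3: ant0:(3,1)->E->(3,2) | ant1:(3,2)->W->(3,1)
  grid max=6 at (3,1)
Step 4: ant0:(3,2)->W->(3,1) | ant1:(3,1)->E->(3,2)
  grid max=7 at (3,1)
Step 5: ant0:(3,1)->E->(3,2) | ant1:(3,2)->W->(3,1)
  grid max=8 at (3,1)

(3,2) (3,1)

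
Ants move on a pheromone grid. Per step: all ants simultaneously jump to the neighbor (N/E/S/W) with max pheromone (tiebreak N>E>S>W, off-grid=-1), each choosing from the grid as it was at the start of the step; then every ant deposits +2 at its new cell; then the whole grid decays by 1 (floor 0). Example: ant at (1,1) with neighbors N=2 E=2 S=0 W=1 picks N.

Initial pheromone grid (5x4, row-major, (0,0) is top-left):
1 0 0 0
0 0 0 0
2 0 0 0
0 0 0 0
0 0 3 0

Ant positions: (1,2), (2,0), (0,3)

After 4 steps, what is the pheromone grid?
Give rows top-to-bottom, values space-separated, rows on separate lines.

After step 1: ants at (0,2),(1,0),(1,3)
  0 0 1 0
  1 0 0 1
  1 0 0 0
  0 0 0 0
  0 0 2 0
After step 2: ants at (0,3),(2,0),(0,3)
  0 0 0 3
  0 0 0 0
  2 0 0 0
  0 0 0 0
  0 0 1 0
After step 3: ants at (1,3),(1,0),(1,3)
  0 0 0 2
  1 0 0 3
  1 0 0 0
  0 0 0 0
  0 0 0 0
After step 4: ants at (0,3),(2,0),(0,3)
  0 0 0 5
  0 0 0 2
  2 0 0 0
  0 0 0 0
  0 0 0 0

0 0 0 5
0 0 0 2
2 0 0 0
0 0 0 0
0 0 0 0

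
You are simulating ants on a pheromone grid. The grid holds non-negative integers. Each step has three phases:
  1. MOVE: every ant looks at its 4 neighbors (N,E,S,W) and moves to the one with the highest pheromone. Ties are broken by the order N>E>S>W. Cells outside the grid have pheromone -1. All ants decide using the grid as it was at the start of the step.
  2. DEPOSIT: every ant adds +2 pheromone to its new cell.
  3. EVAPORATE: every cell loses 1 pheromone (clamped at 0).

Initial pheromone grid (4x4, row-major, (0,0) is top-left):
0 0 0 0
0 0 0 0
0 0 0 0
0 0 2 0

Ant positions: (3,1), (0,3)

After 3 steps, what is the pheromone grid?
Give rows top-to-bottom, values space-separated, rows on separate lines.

After step 1: ants at (3,2),(1,3)
  0 0 0 0
  0 0 0 1
  0 0 0 0
  0 0 3 0
After step 2: ants at (2,2),(0,3)
  0 0 0 1
  0 0 0 0
  0 0 1 0
  0 0 2 0
After step 3: ants at (3,2),(1,3)
  0 0 0 0
  0 0 0 1
  0 0 0 0
  0 0 3 0

0 0 0 0
0 0 0 1
0 0 0 0
0 0 3 0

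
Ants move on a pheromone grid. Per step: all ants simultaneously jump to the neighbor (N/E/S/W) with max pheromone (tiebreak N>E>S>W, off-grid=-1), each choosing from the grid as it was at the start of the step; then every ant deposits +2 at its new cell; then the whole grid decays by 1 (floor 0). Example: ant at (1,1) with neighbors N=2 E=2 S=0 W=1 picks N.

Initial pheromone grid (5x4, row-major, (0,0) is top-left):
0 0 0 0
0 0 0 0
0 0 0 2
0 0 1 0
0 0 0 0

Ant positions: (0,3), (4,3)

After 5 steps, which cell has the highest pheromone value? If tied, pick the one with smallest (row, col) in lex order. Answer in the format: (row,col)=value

Answer: (1,3)=5

Derivation:
Step 1: ant0:(0,3)->S->(1,3) | ant1:(4,3)->N->(3,3)
  grid max=1 at (1,3)
Step 2: ant0:(1,3)->S->(2,3) | ant1:(3,3)->N->(2,3)
  grid max=4 at (2,3)
Step 3: ant0:(2,3)->N->(1,3) | ant1:(2,3)->N->(1,3)
  grid max=3 at (1,3)
Step 4: ant0:(1,3)->S->(2,3) | ant1:(1,3)->S->(2,3)
  grid max=6 at (2,3)
Step 5: ant0:(2,3)->N->(1,3) | ant1:(2,3)->N->(1,3)
  grid max=5 at (1,3)
Final grid:
  0 0 0 0
  0 0 0 5
  0 0 0 5
  0 0 0 0
  0 0 0 0
Max pheromone 5 at (1,3)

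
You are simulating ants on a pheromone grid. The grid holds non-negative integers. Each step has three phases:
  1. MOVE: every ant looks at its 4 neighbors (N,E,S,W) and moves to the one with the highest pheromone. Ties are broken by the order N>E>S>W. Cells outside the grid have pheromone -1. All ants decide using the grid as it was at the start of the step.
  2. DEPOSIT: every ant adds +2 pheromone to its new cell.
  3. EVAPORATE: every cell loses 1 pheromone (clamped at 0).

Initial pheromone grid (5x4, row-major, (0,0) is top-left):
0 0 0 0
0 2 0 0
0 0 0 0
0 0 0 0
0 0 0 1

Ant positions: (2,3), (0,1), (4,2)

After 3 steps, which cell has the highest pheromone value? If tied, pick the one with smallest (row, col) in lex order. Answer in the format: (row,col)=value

Step 1: ant0:(2,3)->N->(1,3) | ant1:(0,1)->S->(1,1) | ant2:(4,2)->E->(4,3)
  grid max=3 at (1,1)
Step 2: ant0:(1,3)->N->(0,3) | ant1:(1,1)->N->(0,1) | ant2:(4,3)->N->(3,3)
  grid max=2 at (1,1)
Step 3: ant0:(0,3)->S->(1,3) | ant1:(0,1)->S->(1,1) | ant2:(3,3)->S->(4,3)
  grid max=3 at (1,1)
Final grid:
  0 0 0 0
  0 3 0 1
  0 0 0 0
  0 0 0 0
  0 0 0 2
Max pheromone 3 at (1,1)

Answer: (1,1)=3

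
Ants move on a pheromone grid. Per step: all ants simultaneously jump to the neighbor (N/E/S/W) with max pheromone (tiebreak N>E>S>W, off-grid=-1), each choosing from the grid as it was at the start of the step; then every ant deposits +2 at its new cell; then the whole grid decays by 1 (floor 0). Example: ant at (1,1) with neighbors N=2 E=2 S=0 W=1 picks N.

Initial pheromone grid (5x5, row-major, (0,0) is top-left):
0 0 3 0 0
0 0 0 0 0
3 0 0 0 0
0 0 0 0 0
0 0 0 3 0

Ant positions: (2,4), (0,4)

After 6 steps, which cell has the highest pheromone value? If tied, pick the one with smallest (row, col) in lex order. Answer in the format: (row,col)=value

Answer: (0,4)=7

Derivation:
Step 1: ant0:(2,4)->N->(1,4) | ant1:(0,4)->S->(1,4)
  grid max=3 at (1,4)
Step 2: ant0:(1,4)->N->(0,4) | ant1:(1,4)->N->(0,4)
  grid max=3 at (0,4)
Step 3: ant0:(0,4)->S->(1,4) | ant1:(0,4)->S->(1,4)
  grid max=5 at (1,4)
Step 4: ant0:(1,4)->N->(0,4) | ant1:(1,4)->N->(0,4)
  grid max=5 at (0,4)
Step 5: ant0:(0,4)->S->(1,4) | ant1:(0,4)->S->(1,4)
  grid max=7 at (1,4)
Step 6: ant0:(1,4)->N->(0,4) | ant1:(1,4)->N->(0,4)
  grid max=7 at (0,4)
Final grid:
  0 0 0 0 7
  0 0 0 0 6
  0 0 0 0 0
  0 0 0 0 0
  0 0 0 0 0
Max pheromone 7 at (0,4)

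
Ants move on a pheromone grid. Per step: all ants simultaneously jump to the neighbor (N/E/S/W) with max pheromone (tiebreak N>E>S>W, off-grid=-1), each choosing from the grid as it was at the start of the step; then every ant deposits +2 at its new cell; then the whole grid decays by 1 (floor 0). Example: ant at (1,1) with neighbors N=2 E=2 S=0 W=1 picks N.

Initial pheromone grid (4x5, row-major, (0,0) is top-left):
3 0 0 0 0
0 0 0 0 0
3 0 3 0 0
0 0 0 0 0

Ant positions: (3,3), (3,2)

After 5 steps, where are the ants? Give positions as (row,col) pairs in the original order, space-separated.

Step 1: ant0:(3,3)->N->(2,3) | ant1:(3,2)->N->(2,2)
  grid max=4 at (2,2)
Step 2: ant0:(2,3)->W->(2,2) | ant1:(2,2)->E->(2,3)
  grid max=5 at (2,2)
Step 3: ant0:(2,2)->E->(2,3) | ant1:(2,3)->W->(2,2)
  grid max=6 at (2,2)
Step 4: ant0:(2,3)->W->(2,2) | ant1:(2,2)->E->(2,3)
  grid max=7 at (2,2)
Step 5: ant0:(2,2)->E->(2,3) | ant1:(2,3)->W->(2,2)
  grid max=8 at (2,2)

(2,3) (2,2)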